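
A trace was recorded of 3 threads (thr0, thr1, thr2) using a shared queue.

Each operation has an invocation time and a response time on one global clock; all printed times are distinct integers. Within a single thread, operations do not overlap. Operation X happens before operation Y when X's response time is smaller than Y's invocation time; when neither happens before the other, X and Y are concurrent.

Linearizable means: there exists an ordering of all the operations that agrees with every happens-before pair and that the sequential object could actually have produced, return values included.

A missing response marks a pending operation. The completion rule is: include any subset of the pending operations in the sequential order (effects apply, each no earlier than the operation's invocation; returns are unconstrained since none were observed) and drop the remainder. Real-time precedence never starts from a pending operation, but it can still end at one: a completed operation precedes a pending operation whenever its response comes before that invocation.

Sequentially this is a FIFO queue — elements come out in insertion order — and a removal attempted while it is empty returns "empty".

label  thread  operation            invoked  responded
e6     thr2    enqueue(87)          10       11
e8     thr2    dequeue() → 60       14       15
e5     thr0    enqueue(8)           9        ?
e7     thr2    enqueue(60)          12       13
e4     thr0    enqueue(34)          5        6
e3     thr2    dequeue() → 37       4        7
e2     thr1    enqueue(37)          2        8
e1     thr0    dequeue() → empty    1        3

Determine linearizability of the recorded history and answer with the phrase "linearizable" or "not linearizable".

prefix check: 1..14 passes, 1..15 fails once e8's time-15 response joins
checked exhaustively: 8 real-time-consistent orders of 7 completed operations, zero legal queue replays
completion choices over the 1 pending operation (e5) were checked; none helps
e.g. e1, e2, e3, e4, e6, e7, e8 (pending dropped): illegal at step 7, since e8 dequeue() → 60 cannot apply there
e.g. e1, e2, e4, e3, e6, e7, e8 (pending dropped): illegal at step 7, since e8 dequeue() → 60 cannot apply there

not linearizable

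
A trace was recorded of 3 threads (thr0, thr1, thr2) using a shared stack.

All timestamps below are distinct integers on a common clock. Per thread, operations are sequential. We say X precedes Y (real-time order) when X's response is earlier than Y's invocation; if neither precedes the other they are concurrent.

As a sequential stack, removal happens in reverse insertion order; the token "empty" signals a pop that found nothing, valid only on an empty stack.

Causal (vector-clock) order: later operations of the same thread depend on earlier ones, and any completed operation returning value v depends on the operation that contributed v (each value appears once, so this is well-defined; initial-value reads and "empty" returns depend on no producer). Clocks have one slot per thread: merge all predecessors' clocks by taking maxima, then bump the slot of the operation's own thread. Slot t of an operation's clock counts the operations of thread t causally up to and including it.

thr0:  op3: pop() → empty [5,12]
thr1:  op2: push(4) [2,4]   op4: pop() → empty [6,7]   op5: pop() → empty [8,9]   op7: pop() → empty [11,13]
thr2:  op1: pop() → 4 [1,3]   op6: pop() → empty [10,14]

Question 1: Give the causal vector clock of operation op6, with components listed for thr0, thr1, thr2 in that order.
Answer: (0, 1, 2)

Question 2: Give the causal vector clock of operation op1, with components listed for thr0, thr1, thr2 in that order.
Answer: (0, 1, 1)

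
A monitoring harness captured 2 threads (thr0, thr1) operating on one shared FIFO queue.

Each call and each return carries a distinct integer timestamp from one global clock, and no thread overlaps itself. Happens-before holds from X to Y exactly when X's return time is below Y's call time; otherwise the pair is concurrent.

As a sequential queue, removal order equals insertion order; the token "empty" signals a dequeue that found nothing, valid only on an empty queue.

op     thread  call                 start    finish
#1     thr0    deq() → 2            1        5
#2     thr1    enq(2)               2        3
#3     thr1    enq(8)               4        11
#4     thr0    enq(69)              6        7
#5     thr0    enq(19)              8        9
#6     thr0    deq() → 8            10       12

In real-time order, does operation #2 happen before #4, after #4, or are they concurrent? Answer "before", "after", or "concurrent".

before

#2 spans [2,3], #4 spans [6,7]
resp(#2)=3 < inv(#4)=6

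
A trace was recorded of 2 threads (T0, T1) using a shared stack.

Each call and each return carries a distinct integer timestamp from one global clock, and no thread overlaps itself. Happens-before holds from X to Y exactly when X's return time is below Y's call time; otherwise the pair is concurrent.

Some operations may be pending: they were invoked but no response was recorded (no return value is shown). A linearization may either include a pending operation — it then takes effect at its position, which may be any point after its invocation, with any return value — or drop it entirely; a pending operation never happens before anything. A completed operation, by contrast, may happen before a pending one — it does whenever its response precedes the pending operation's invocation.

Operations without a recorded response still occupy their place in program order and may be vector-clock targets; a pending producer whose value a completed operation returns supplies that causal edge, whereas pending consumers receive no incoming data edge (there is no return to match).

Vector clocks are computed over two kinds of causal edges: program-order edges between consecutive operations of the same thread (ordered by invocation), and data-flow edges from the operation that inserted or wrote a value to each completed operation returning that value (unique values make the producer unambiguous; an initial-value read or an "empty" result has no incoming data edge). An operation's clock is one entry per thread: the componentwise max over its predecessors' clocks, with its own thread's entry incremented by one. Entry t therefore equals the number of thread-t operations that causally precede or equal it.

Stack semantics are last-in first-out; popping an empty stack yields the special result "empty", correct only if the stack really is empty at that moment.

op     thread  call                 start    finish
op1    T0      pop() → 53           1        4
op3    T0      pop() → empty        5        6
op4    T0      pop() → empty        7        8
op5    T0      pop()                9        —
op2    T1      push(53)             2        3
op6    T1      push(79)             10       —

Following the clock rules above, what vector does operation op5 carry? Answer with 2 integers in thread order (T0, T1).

invoked at 2, op2 has no predecessors; its own T1 bump gives (0, 1)
op6 (invocation 10): componentwise max over VC(op2)=(0, 1), +1 at T1, giving (0, 2)
op1 (invocation 1): componentwise max over VC(op2)=(0, 1), +1 at T0, giving (1, 1)
op3 (invocation 5): componentwise max over VC(op1)=(1, 1), +1 at T0, giving (2, 1)
op4 (invocation 7): componentwise max over VC(op3)=(2, 1), +1 at T0, giving (3, 1)
op5 (invocation 9): componentwise max over VC(op4)=(3, 1), +1 at T0, giving (4, 1)
target: VC(op5) = (4, 1)

(4, 1)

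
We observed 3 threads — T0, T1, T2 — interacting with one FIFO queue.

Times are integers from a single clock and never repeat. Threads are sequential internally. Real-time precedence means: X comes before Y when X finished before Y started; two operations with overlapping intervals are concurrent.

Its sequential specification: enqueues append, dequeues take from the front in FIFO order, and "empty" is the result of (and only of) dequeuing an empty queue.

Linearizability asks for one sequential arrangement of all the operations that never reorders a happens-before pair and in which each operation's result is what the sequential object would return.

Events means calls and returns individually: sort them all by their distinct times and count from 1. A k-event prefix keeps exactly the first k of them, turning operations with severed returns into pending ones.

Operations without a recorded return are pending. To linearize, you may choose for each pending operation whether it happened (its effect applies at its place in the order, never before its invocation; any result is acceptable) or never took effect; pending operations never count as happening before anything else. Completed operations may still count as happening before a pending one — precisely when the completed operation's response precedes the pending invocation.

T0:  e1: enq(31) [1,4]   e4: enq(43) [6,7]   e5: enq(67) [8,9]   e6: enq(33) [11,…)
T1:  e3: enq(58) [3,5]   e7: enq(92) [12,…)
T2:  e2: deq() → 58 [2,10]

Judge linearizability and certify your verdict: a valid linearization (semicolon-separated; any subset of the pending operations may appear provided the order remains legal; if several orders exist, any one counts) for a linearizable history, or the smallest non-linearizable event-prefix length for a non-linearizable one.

linearizable — witness: e3; e1; e2; e4; e5

step 1: e3 enq(58) — queue <58>
step 2: e1 enq(31) — queue <58,31>
step 3: e2 deq() → 58 — queue <31>
step 4: e4 enq(43) — queue <31,43>
step 5: e5 enq(67) — queue <31,43,67>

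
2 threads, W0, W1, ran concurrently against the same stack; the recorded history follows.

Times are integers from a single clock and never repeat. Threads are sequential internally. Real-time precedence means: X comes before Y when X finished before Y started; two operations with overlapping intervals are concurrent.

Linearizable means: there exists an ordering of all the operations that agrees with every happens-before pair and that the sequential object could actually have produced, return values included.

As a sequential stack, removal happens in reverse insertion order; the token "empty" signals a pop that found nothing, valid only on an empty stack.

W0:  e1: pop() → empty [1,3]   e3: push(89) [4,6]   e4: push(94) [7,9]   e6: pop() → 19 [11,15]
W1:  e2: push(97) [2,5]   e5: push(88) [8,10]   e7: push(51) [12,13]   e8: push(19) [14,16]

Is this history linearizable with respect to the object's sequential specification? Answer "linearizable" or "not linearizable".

linearizable

a witness: e1, e2, e3, e4, e5, e7, e8, e6
1. e1 pop() → empty, leaving stack <>
2. e2 push(97), leaving stack <97>
3. e3 push(89), leaving stack <97,89>
4. e4 push(94), leaving stack <97,89,94>
5. e5 push(88), leaving stack <97,89,94,88>
6. e7 push(51), leaving stack <97,89,94,88,51>
7. e8 push(19), leaving stack <97,89,94,88,51,19>
8. e6 pop() → 19, leaving stack <97,89,94,88,51>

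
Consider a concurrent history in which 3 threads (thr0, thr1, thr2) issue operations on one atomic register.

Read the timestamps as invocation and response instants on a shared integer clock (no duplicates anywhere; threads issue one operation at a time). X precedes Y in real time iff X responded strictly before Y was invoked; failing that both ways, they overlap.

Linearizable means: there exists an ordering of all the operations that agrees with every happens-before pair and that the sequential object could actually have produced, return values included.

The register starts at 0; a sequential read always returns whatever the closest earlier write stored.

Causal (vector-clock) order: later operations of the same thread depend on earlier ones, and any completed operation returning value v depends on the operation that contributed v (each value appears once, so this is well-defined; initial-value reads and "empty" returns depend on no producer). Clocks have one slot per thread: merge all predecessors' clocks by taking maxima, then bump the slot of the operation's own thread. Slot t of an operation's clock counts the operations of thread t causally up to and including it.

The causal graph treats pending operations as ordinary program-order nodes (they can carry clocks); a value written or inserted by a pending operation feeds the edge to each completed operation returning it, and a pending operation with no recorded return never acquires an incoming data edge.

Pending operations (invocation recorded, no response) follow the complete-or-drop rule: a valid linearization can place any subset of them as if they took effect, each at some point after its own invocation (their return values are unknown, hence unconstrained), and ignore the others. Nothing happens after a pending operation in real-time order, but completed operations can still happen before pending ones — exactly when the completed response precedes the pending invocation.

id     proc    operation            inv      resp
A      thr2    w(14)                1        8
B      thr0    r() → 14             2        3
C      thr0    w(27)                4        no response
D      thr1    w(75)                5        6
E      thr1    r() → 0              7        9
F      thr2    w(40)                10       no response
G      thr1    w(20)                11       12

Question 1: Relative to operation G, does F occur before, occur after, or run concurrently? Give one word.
Answer: concurrent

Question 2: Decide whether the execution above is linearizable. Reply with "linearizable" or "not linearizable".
cut after 8 events: linearizable; cut after 9 events (E responds, time 9): not linearizable
the 4 completed operations admit 4 real-time orders; each fails the atomic register replay
no completion choice of the 1 pending operation (C) rescues it — every subset was tried
take A, B, D, E (pending dropped): step 4 already fails, because E r() → 0 cannot occur there
take B, A, D, E (pending dropped): step 1 already fails, because B r() → 14 cannot occur there

not linearizable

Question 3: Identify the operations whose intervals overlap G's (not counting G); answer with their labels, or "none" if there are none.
Answer: C, F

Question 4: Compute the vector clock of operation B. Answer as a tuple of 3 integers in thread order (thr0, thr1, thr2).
Answer: (1, 0, 1)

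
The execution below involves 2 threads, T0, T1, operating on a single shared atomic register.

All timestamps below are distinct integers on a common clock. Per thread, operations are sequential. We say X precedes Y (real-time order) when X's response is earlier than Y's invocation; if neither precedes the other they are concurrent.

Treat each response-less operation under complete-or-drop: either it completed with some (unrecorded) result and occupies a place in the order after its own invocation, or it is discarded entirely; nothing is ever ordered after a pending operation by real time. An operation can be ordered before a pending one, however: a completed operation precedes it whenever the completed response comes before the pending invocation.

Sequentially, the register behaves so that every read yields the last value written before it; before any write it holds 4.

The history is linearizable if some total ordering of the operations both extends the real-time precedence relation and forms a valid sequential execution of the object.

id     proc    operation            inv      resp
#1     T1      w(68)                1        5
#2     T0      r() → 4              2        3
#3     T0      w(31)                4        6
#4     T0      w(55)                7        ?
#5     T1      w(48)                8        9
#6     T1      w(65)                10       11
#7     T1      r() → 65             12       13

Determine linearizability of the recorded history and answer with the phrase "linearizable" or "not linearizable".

linearizable

witness order: #2, #1, #3, #4, #5, #6, #7
1. #2 r() → 4, leaving value 4
2. #1 w(68), leaving value 68
3. #3 w(31), leaving value 31
4. #4 w(55) (pending, included), leaving value 55
5. #5 w(48), leaving value 48
6. #6 w(65), leaving value 65
7. #7 r() → 65, leaving value 65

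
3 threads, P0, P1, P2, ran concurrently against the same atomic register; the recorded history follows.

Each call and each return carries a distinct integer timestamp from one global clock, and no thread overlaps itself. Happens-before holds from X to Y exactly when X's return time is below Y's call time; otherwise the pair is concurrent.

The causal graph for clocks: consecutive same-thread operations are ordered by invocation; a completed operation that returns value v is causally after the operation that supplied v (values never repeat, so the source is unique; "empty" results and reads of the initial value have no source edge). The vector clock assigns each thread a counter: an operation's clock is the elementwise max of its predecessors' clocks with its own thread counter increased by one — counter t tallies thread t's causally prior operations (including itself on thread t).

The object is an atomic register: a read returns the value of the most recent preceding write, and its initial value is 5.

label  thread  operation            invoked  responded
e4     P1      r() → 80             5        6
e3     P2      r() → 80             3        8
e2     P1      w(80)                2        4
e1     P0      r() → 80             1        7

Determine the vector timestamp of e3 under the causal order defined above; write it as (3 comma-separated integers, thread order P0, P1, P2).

(0, 1, 1)

no predecessors for e2 (invoked 2): P1 increments from zero → (0, 1, 0)
VC(e3, invoked at 3): max of VC(e2)=(0, 1, 0), then +1 on thread P2 → (0, 1, 1)
VC(e4, invoked at 5): max of VC(e2)=(0, 1, 0), then +1 on thread P1 → (0, 2, 0)
VC(e1, invoked at 1): max of VC(e2)=(0, 1, 0), then +1 on thread P0 → (1, 1, 0)
target: VC(e3) = (0, 1, 1)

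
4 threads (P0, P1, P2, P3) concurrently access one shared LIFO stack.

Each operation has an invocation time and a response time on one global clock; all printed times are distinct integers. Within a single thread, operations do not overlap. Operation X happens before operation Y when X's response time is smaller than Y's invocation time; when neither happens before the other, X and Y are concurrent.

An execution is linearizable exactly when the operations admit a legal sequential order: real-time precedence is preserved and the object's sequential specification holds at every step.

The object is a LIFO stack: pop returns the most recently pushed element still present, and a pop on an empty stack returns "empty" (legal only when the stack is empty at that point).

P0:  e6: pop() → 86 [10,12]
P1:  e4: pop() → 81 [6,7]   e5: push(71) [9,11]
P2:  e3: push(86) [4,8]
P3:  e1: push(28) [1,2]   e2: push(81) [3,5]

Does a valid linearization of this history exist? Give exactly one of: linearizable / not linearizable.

linearizable

a witness: e1, e2, e4, e3, e6, e5
1. e1 push(28), leaving stack <28>
2. e2 push(81), leaving stack <28,81>
3. e4 pop() → 81, leaving stack <28>
4. e3 push(86), leaving stack <28,86>
5. e6 pop() → 86, leaving stack <28>
6. e5 push(71), leaving stack <28,71>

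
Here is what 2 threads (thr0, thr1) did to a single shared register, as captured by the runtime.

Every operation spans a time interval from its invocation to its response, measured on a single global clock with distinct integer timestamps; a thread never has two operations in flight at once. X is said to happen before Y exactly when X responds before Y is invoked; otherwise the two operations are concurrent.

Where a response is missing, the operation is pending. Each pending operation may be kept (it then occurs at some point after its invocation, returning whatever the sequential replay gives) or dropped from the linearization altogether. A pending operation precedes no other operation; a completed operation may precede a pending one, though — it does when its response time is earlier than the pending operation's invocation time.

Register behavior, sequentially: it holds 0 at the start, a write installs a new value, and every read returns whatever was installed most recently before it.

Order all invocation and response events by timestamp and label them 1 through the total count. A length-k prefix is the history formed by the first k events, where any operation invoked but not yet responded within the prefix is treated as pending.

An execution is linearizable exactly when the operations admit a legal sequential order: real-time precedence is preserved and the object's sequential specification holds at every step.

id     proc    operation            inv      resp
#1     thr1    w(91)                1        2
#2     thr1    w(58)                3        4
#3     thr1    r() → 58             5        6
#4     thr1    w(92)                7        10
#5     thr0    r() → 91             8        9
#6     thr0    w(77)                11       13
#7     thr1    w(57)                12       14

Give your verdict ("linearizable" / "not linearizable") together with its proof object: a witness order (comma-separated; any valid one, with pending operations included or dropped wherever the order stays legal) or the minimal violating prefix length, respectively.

not linearizable — minimal violating prefix: 9 events

cut after 8 events: linearizable; cut after 9 events (#5 responds, time 9): not linearizable
one real-time candidate order over the 4 completed operations — the register replay rejects it
every completion of the 1 pending operation (#4) was checked; none linearizes
one such order, #1, #2, #3, #5 (pending dropped), breaks at step 4 where #5 r() → 91 is illegal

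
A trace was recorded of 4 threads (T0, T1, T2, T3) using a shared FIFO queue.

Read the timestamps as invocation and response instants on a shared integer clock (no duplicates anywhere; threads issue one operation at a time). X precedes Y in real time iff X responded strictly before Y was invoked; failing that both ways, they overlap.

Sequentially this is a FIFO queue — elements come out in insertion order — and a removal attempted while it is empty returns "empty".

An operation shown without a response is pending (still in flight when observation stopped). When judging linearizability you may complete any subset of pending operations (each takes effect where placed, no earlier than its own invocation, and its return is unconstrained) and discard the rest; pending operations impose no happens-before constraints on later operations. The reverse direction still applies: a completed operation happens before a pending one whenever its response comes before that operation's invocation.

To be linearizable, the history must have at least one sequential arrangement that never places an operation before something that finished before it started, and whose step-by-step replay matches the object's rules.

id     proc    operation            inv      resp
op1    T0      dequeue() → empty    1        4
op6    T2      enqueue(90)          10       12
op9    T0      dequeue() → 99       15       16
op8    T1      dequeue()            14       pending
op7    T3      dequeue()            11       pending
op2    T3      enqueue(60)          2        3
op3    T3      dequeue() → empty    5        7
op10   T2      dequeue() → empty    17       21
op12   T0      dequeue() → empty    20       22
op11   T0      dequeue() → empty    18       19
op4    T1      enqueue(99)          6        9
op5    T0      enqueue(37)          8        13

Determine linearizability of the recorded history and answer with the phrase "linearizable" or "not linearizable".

not linearizable

prefix check: 1..6 passes, 1..7 fails once op3's time-7 response joins
2 orders of the 3 completed FIFO queue ops respect real time; none is legal
every completion of the 1 pending operation (op4) was checked; none linearizes
take op1, op2, op3 (pending dropped): step 3 already fails, because op3 dequeue() → empty cannot occur there
take op2, op1, op3 (pending dropped): step 2 already fails, because op1 dequeue() → empty cannot occur there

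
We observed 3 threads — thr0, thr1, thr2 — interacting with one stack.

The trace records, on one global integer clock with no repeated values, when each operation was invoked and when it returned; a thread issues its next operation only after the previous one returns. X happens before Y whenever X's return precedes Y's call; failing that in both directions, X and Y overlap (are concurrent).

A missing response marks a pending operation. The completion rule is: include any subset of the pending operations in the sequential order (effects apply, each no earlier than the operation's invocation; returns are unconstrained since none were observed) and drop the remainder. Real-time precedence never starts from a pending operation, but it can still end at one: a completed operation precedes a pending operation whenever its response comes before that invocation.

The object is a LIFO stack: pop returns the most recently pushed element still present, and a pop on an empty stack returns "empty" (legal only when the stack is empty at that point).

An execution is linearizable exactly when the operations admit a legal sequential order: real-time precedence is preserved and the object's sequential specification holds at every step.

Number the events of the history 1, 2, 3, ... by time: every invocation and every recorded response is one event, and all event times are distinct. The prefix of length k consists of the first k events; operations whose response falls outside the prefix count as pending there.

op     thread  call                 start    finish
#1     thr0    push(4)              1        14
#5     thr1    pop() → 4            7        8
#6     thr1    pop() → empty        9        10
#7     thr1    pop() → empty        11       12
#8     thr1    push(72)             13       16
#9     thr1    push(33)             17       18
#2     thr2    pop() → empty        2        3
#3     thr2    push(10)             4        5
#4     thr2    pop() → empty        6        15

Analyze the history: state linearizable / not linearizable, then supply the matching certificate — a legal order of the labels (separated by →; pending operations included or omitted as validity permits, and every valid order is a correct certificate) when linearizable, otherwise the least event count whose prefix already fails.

the violation lands at event 15, #4's response at time 15: events 1..14 linearize, events 1..15 do not
no legal order exists: 28 real-time-consistent candidates over 7 completed stack operations, all rejected
no escape via the 1 pending operation (#8): every completion choice fails
take #1, #2, #3, #4, #5, #6, #7 (pending dropped): step 2 already fails, because #2 pop() → empty cannot occur there
take #1, #2, #3, #5, #4, #6, #7 (pending dropped): step 2 already fails, because #2 pop() → empty cannot occur there

not linearizable — minimal violating prefix: 15 events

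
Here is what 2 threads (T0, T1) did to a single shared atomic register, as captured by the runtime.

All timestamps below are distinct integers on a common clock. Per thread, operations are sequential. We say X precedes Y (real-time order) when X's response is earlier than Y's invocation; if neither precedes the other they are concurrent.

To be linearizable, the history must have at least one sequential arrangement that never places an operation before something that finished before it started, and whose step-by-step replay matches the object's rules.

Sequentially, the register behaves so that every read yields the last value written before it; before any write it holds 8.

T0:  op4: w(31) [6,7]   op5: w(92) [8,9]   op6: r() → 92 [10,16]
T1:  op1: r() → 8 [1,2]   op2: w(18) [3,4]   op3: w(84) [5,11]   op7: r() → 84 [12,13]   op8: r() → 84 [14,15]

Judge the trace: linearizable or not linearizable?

linearizable

one valid linearization: op1, op2, op4, op5, op6, op3, op7, op8
after step 1 (op1 r() → 8): value 8
after step 2 (op2 w(18)): value 18
after step 3 (op4 w(31)): value 31
after step 4 (op5 w(92)): value 92
after step 5 (op6 r() → 92): value 92
after step 6 (op3 w(84)): value 84
after step 7 (op7 r() → 84): value 84
after step 8 (op8 r() → 84): value 84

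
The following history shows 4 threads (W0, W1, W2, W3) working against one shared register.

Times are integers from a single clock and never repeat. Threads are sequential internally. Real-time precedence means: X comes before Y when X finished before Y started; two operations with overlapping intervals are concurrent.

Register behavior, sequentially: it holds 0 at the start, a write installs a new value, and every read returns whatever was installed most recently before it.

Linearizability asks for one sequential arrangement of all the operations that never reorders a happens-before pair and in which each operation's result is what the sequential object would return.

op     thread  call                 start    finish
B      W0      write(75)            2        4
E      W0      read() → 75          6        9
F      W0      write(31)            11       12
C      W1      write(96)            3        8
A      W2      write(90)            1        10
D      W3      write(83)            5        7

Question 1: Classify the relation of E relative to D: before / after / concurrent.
concurrent

E spans [6,9], D spans [5,7]
the intervals overlap in both directions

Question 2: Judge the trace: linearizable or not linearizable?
linearizable

a witness: A, B, E, C, D, F
1. A write(90), leaving value 90
2. B write(75), leaving value 75
3. E read() → 75, leaving value 75
4. C write(96), leaving value 96
5. D write(83), leaving value 83
6. F write(31), leaving value 31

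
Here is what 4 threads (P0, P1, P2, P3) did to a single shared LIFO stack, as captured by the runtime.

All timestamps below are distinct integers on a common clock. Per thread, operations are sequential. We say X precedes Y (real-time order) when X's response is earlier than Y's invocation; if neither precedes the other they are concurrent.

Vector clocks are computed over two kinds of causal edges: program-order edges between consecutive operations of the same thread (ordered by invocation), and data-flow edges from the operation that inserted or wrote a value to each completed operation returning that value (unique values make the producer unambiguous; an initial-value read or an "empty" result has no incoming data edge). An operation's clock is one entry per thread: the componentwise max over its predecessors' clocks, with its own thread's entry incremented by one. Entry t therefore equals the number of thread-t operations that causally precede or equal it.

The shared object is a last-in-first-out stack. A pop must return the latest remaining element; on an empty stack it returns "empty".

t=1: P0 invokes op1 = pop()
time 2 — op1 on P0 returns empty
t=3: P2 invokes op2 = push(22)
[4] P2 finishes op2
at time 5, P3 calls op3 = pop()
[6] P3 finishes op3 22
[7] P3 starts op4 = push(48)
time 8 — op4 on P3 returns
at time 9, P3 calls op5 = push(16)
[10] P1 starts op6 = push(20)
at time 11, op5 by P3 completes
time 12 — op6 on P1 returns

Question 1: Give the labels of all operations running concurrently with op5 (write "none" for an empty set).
Answer: op6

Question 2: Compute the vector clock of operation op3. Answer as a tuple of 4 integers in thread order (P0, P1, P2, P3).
Answer: (0, 0, 1, 1)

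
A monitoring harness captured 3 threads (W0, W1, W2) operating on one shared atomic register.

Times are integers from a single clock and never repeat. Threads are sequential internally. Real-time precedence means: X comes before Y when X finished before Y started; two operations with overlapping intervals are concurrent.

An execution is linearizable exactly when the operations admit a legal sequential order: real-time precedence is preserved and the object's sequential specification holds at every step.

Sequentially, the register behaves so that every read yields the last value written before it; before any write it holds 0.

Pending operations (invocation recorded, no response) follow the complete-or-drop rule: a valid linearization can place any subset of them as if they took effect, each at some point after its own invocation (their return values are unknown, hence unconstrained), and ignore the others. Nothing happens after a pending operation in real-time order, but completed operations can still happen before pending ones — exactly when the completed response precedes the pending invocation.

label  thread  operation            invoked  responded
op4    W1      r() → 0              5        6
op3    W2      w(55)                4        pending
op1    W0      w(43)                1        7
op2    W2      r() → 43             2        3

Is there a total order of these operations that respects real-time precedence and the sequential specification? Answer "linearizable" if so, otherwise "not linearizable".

events 1..5 are fine; event 6 — the response of op4 at time 6 — makes the prefix non-linearizable
exactly one order of the 2 completed ops respects real time; the atomic register replay fails
include/drop combinations of the 2 pending operations (op1, op3) were all tried; none helps
take op2, op4 (pending dropped): step 1 already fails, because op2 r() → 43 cannot occur there

not linearizable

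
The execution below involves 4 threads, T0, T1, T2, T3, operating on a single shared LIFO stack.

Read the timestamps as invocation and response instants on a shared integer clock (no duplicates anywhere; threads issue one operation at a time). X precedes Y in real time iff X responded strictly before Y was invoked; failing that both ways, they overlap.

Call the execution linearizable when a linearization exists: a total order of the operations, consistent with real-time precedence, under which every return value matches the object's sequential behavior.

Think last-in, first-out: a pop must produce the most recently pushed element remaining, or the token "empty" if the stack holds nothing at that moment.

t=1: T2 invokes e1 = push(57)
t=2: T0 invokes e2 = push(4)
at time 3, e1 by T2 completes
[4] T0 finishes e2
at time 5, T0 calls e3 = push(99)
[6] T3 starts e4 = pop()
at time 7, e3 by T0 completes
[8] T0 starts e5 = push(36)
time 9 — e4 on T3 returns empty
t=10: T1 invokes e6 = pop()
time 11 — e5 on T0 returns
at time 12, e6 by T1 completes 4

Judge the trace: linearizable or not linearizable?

through event 8 a valid linearization exists; event 9 (e4 responding at time 9) ends that
the 4 completed operations admit 4 real-time orders; each fails the LIFO stack replay
including or dropping the 1 pending operation (e5) in any combination fails
take e1, e2, e3, e4 (pending dropped): step 4 already fails, because e4 pop() → empty cannot occur there
take e1, e2, e4, e3 (pending dropped): step 3 already fails, because e4 pop() → empty cannot occur there

not linearizable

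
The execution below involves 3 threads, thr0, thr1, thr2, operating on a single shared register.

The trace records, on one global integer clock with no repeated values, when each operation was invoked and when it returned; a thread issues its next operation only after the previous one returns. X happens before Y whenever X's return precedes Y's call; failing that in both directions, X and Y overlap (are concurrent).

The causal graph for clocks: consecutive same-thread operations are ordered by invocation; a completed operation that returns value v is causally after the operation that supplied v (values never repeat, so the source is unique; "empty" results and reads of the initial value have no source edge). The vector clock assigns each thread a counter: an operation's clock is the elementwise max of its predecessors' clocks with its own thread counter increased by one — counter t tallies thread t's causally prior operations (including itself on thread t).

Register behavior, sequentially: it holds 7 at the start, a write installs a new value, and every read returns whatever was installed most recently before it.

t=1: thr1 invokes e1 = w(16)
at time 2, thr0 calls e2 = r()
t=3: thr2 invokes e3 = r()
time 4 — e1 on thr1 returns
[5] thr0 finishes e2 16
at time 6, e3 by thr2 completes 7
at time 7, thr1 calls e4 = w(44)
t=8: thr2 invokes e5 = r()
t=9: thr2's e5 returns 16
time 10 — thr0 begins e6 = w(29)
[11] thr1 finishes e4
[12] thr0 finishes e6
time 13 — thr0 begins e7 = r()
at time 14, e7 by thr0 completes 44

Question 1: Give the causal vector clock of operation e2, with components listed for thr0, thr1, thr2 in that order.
(1, 1, 0)

no predecessors for e3 (invoked 3): thr2 increments from zero → (0, 0, 1)
no predecessors for e1 (invoked 1): thr1 increments from zero → (0, 1, 0)
e4, invoked 7, takes VC(e1)=(0, 1, 0) under max, adds 1 for thr1 → (0, 2, 0)
e2, invoked 2, takes VC(e1)=(0, 1, 0) under max, adds 1 for thr0 → (1, 1, 0)
e5, invoked 8, takes VC(e1)=(0, 1, 0), VC(e3)=(0, 0, 1) under max, adds 1 for thr2 → (0, 1, 2)
e6, invoked 10, takes VC(e2)=(1, 1, 0) under max, adds 1 for thr0 → (2, 1, 0)
e7, invoked 13, takes VC(e4)=(0, 2, 0), VC(e6)=(2, 1, 0) under max, adds 1 for thr0 → (3, 2, 0)
target: VC(e2) = (1, 1, 0)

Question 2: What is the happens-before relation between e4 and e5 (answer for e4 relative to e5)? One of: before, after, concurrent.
concurrent

e4 spans [7,11], e5 spans [8,9]
the intervals overlap in both directions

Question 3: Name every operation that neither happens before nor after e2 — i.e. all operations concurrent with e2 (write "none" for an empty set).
e1, e3

e2 spans [2,5]; an op avoiding the whole window 2..5 is ordered, any other is concurrent
e1 [1,4]: concurrent
e3 [3,6]: concurrent
e4 [7,11]: after
e5 [8,9]: after
e6 [10,12]: after
e7 [13,14]: after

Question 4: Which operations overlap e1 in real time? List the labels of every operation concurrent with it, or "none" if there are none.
e2, e3

e1 spans [1,4]: anything still running between times 1 and 4 counts as concurrent
e2 [2,5]: concurrent
e3 [3,6]: concurrent
e4 [7,11]: after
e5 [8,9]: after
e6 [10,12]: after
e7 [13,14]: after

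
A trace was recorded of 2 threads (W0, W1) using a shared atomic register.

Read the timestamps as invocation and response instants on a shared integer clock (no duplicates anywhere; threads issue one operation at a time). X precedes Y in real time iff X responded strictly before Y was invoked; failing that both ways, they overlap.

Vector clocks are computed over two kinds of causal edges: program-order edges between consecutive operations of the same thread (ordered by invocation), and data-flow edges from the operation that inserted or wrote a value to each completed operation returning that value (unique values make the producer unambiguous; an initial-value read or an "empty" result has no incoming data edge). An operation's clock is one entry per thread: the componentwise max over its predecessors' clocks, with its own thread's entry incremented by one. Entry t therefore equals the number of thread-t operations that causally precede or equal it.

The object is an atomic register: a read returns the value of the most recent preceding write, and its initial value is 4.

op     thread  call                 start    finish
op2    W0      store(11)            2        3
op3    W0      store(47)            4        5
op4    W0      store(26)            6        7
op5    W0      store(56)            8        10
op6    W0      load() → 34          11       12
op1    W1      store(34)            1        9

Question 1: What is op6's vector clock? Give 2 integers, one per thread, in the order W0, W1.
Answer: (5, 1)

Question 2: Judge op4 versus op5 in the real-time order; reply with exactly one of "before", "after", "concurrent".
Answer: before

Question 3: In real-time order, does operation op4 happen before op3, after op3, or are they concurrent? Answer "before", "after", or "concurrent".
Answer: after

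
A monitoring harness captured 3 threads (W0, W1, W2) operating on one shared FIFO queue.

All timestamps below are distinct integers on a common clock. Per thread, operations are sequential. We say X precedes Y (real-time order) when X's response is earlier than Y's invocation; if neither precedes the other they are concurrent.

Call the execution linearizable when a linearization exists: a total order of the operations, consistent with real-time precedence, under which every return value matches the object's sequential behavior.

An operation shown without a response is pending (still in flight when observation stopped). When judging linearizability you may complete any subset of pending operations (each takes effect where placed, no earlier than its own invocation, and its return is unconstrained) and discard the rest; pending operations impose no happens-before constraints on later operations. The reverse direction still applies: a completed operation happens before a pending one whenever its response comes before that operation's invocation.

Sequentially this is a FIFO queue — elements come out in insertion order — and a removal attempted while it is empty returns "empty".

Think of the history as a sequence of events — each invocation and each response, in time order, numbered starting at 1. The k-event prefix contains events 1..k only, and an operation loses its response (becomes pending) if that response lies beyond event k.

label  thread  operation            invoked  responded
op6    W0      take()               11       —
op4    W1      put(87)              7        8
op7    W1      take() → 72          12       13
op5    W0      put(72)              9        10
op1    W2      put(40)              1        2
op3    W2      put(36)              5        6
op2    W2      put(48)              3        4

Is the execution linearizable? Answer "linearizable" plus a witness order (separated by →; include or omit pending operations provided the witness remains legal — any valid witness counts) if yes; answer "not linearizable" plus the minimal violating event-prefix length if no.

not linearizable — minimal violating prefix: 13 events

the violation lands at event 13, op7's response at time 13: events 1..12 linearize, events 1..13 do not
the sole real-time-consistent order of 6 completed operations fails the FIFO queue replay
no escape via the 1 pending operation (op6): every completion choice fails
e.g. op1, op2, op3, op4, op5, op7 (pending dropped): illegal at step 6, since op7 take() → 72 cannot apply there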